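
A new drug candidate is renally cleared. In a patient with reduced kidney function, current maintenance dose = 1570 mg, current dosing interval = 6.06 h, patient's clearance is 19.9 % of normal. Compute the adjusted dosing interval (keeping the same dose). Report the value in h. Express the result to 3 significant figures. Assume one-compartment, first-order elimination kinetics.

To keep the same average steady-state level, dosing rate must scale with clearance.
CL ratio = 19.9 / 100 = 0.1990
New interval (same dose) = 6.06 / 0.1990 = 30.45 h

30.5 h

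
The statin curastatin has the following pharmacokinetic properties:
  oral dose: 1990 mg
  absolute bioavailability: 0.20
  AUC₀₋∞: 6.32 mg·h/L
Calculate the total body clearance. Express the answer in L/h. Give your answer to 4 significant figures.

62.97 L/h

CL = F·Dose / AUC = 0.20 × 1990 / 6.32 = 62.97 L/h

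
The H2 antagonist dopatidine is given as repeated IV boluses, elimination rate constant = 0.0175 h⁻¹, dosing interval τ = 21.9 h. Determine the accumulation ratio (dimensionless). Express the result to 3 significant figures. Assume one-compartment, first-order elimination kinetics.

3.14

e^(−kτ) = e^(−0.01750 × 21.9) = 0.6816
Accumulation ratio R = 1 / (1 − e^(−kτ)) = 1 / (1 − 0.6816) = 3.141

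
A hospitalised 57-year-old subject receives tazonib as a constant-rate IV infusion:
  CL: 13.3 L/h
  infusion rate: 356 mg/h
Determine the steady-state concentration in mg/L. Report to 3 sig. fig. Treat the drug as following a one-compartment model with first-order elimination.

26.8 mg/L

At steady state Css = R₀ / CL = 356 / 13.30 = 26.77 mg/L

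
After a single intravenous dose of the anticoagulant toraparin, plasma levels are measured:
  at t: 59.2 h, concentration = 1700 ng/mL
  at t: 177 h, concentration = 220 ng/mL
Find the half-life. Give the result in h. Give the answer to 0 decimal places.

40 h

k = ln(C₁/C₂) / (t₂ − t₁) = ln(1700/220) / (177 − 59.2)
  = 2.045 / 117.8 = 0.01736 h⁻¹
t½ = ln2 / k = 0.693147 / 0.01736 = 39.93 h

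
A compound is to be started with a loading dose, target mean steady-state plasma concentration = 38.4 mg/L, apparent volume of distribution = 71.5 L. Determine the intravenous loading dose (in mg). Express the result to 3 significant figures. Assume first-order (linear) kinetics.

2750 mg

LD = Css × Vd = 38.4 × 71.5 = 2746 mg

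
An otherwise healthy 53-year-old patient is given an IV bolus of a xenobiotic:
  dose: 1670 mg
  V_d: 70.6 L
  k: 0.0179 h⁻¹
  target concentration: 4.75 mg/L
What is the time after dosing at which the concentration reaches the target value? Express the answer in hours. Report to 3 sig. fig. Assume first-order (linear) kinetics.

89.7 h

C₀ = Dose / Vd = 1670 / 70.6 = 23.65 mg/L
t = ln(C₀ / C) / k = ln(23.65 / 4.75) / 0.01790
  = ln(4.979) / 0.01790 = 1.605 / 0.01790 = 89.66 h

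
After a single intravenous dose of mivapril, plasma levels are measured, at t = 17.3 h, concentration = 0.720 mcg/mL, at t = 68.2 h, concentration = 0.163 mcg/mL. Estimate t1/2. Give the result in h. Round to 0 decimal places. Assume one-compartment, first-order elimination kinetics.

24 h

k = ln(C₁/C₂) / (t₂ − t₁) = ln(0.720/0.163) / (68.2 − 17.3)
  = 1.486 / 50.90 = 0.02919 h⁻¹
t½ = ln2 / k = 0.693147 / 0.02919 = 23.75 h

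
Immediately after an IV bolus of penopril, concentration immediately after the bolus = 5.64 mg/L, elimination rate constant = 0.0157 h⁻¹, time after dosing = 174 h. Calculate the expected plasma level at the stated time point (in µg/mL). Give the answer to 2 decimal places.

0.37 µg/mL

C = C₀ · e^(−k·t) = 5.640 × e^(−0.01570 × 174)
  = 5.640 × 0.06510 = 0.3672 mg/L
(0.3672 mg/L = 0.3672 µg/mL)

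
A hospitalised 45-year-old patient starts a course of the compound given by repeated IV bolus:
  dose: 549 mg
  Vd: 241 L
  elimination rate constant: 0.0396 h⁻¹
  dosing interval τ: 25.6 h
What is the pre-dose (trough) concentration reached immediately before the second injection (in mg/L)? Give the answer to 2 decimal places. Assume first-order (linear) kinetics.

C₀ per dose = Dose / Vd = 549 / 241 = 2.278 mg/L
Fraction remaining after one interval: r = e^(−kτ) = e^(−0.03960 × 25.6) = 0.3629
Before dose 2, 1 dose has been given (aged 1τ).
C_trough = C₀ × r = 2.278 × 0.3629 = 0.8267 mg/L

0.83 mg/L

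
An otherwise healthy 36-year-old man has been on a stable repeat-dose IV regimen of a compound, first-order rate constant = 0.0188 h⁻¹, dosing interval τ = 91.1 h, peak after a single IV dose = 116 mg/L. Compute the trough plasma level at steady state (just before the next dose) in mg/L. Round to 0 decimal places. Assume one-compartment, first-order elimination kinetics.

e^(−kτ) = e^(−0.01880 × 91.1) = 0.1804
Accumulation ratio R = 1 / (1 − e^(−kτ)) = 1 / (1 − 0.1804) = 1.220
Steady-state trough = C₀ × R × e^(−kτ) = 116 × 1.220 × 0.1804 = 25.53 mg/L

26 mg/L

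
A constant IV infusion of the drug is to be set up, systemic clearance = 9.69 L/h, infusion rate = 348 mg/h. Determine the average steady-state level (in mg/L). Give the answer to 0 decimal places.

36 mg/L

At steady state Css = R₀ / CL = 348 / 9.690 = 35.91 mg/L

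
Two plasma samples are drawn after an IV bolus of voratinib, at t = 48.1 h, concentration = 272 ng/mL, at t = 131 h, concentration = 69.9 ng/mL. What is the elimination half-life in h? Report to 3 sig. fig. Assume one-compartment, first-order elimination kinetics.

k = ln(C₁/C₂) / (t₂ − t₁) = ln(272/69.9) / (131 − 48.1)
  = 1.359 / 82.90 = 0.01639 h⁻¹
t½ = ln2 / k = 0.693147 / 0.01639 = 42.29 h

42.3 h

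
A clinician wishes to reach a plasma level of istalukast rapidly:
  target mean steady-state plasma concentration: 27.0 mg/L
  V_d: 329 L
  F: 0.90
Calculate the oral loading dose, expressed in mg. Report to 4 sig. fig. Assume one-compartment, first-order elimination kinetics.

LD = Css × Vd / F = 27.0 × 329 / 0.90 = 9870 mg

9870 mg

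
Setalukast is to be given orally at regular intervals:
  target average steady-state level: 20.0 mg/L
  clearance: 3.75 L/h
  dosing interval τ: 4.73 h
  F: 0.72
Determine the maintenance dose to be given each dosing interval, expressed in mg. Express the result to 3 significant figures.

493 mg

At steady state, F × (Dose/τ) = Css × CL.
Dose = Css × CL × τ / F = 20.0 × 3.750 × 4.73 / 0.72 = 492.7 mg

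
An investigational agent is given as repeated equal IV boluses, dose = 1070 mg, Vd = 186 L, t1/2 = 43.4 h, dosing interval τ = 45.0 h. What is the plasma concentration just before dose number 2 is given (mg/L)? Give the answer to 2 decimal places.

C₀ per dose = Dose / Vd = 1070 / 186 = 5.753 mg/L
k = ln2 / t½ = 0.693147 / 43.4 = 0.01597 h⁻¹
Fraction remaining after one interval: r = e^(−kτ) = e^(−0.01597 × 45.0) = 0.4874
Before dose 2, 1 dose has been given (aged 1τ).
C_trough = C₀ × r = 5.753 × 0.4874 = 2.804 mg/L

2.80 mg/L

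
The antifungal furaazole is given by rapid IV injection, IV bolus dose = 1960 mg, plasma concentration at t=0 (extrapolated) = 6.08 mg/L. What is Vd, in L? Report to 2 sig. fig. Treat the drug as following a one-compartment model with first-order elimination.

Vd = Dose / C₀ = 1960 / 6.08 = 322.4 L

320 L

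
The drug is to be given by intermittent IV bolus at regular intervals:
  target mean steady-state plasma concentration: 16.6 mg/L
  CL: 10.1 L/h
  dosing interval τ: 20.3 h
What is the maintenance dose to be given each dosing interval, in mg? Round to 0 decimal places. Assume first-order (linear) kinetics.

3403 mg

At steady state, Dose/τ = Css × CL.
Dose = Css × CL × τ = 16.6 × 10.10 × 20.3 = 3403 mg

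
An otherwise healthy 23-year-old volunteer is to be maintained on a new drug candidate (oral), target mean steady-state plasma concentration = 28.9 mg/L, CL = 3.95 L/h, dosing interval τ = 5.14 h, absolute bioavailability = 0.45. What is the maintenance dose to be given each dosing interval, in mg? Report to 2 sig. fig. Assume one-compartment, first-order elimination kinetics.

1300 mg

At steady state, F × (Dose/τ) = Css × CL.
Dose = Css × CL × τ / F = 28.9 × 3.950 × 5.14 / 0.45 = 1304 mg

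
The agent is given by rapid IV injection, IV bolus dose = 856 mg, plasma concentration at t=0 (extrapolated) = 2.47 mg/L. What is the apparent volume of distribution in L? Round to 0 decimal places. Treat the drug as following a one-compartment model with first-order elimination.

Vd = Dose / C₀ = 856.0 / 2.47 = 346.6 L

347 L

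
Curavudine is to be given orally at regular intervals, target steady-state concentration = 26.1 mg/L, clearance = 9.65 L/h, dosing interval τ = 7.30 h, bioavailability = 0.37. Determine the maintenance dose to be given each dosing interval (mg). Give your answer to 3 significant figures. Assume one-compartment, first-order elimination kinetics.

At steady state, F × (Dose/τ) = Css × CL.
Dose = Css × CL × τ / F = 26.1 × 9.650 × 7.30 / 0.37 = 4969 mg

4970 mg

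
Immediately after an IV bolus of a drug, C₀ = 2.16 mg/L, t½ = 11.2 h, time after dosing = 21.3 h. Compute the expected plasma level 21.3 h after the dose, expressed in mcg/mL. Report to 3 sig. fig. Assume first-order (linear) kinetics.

k = ln2 / t½ = 0.693147 / 11.2 = 0.06189 h⁻¹
C = C₀ · e^(−k·t) = 2.160 × e^(−0.06189 × 21.3)
  = 2.160 × 0.2676 = 0.5780 mg/L
(0.5780 mg/L = 0.5780 mcg/mL)

0.578 mcg/mL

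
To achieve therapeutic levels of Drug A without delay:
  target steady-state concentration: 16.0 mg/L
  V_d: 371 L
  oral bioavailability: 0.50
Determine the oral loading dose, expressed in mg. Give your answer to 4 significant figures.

11870 mg

LD = Css × Vd / F = 16.0 × 371 / 0.50 = 11870 mg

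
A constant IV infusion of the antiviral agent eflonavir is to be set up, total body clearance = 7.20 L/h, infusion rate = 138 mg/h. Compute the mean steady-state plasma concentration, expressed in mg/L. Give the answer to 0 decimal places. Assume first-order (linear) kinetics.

At steady state Css = R₀ / CL = 138 / 7.200 = 19.17 mg/L

19 mg/L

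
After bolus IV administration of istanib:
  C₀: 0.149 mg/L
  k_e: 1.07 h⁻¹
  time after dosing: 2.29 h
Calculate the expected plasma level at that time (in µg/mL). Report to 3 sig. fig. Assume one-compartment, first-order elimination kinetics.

0.0129 µg/mL

C = C₀ · e^(−k·t) = 0.1490 × e^(−1.070 × 2.29)
  = 0.1490 × 0.08627 = 0.01285 mg/L
(0.01285 mg/L = 0.01285 µg/mL)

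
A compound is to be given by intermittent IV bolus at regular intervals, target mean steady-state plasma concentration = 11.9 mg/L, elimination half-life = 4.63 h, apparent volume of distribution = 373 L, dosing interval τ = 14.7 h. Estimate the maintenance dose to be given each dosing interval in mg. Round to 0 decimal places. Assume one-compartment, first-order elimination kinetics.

9768 mg

k = ln2 / t½ = 0.693147 / 4.63 = 0.1497 h⁻¹
CL = k × Vd = 0.1497 × 373 = 55.84 L/h
At steady state, Dose/τ = Css × CL.
Dose = Css × CL × τ = 11.9 × 55.84 × 14.7 = 9768 mg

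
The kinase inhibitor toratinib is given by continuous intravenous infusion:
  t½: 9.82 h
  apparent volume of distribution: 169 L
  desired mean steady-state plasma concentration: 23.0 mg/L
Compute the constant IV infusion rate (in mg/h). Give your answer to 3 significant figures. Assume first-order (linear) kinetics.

k = ln2 / t½ = 0.693147 / 9.82 = 0.07059 h⁻¹
CL = k × Vd = 0.07059 × 169 = 11.93 L/h
At steady state, infusion rate R₀ = Css × CL = 23.0 × 11.93 = 274.4 mg/h

274 mg/h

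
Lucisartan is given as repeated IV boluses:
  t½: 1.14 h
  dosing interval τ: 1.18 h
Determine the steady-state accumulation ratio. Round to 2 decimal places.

k = ln2 / t½ = 0.693147 / 1.14 = 0.6080 h⁻¹
e^(−kτ) = e^(−0.6080 × 1.18) = 0.4880
Accumulation ratio R = 1 / (1 − e^(−kτ)) = 1 / (1 − 0.4880) = 1.953

1.95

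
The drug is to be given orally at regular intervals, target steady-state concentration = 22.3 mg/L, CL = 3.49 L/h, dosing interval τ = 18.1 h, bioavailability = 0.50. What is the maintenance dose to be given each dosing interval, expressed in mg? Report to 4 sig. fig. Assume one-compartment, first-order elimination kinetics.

At steady state, F × (Dose/τ) = Css × CL.
Dose = Css × CL × τ / F = 22.3 × 3.490 × 18.1 / 0.50 = 2817 mg

2817 mg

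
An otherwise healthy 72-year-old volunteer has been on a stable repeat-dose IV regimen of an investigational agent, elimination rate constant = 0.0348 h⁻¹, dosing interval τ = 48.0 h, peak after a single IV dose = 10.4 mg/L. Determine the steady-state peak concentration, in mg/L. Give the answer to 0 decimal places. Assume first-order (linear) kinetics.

13 mg/L

e^(−kτ) = e^(−0.03480 × 48.0) = 0.1882
Accumulation ratio R = 1 / (1 − e^(−kτ)) = 1 / (1 − 0.1882) = 1.232
Steady-state peak = C₀ × R = 10.4 × 1.232 = 12.81 mg/L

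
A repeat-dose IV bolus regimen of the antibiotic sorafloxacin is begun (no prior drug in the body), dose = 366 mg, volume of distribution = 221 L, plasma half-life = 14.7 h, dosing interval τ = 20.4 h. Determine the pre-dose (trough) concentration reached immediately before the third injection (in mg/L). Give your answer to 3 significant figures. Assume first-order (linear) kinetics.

C₀ per dose = Dose / Vd = 366 / 221 = 1.656 mg/L
k = ln2 / t½ = 0.693147 / 14.7 = 0.04715 h⁻¹
Fraction remaining after one interval: r = e^(−kτ) = e^(−0.04715 × 20.4) = 0.3822
Before dose 3, 2 doses have been given (aged 1τ, 2τ).
C_trough = C₀ × (r + r²) = 1.656 × (0.3822 + 0.1461) = 0.8749 mg/L

0.875 mg/L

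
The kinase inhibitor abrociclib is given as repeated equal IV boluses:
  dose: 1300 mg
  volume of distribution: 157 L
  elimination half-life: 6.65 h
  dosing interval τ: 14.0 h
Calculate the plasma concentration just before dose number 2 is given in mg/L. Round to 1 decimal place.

1.9 mg/L

C₀ per dose = Dose / Vd = 1300 / 157 = 8.280 mg/L
k = ln2 / t½ = 0.693147 / 6.65 = 0.1042 h⁻¹
Fraction remaining after one interval: r = e^(−kτ) = e^(−0.1042 × 14.0) = 0.2325
Before dose 2, 1 dose has been given (aged 1τ).
C_trough = C₀ × r = 8.280 × 0.2325 = 1.925 mg/L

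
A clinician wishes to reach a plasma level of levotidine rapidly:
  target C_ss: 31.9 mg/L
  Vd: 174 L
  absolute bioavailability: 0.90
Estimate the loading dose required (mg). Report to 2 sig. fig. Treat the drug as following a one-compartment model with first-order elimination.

LD = Css × Vd / F = 31.9 × 174 / 0.90 = 6167 mg

6200 mg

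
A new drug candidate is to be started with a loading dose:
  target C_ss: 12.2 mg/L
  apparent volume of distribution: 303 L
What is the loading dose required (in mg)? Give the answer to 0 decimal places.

LD = Css × Vd = 12.2 × 303 = 3697 mg

3697 mg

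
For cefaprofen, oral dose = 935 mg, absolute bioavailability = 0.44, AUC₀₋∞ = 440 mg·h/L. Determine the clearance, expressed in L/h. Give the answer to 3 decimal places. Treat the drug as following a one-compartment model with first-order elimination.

CL = F·Dose / AUC = 0.44 × 935 / 440 = 0.9350 L/h

0.935 L/h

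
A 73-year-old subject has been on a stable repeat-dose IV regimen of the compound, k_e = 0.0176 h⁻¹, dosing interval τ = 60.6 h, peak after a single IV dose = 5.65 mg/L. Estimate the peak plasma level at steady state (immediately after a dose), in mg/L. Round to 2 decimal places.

8.62 mg/L

e^(−kτ) = e^(−0.01760 × 60.6) = 0.3442
Accumulation ratio R = 1 / (1 − e^(−kτ)) = 1 / (1 − 0.3442) = 1.525
Steady-state peak = C₀ × R = 5.65 × 1.525 = 8.616 mg/L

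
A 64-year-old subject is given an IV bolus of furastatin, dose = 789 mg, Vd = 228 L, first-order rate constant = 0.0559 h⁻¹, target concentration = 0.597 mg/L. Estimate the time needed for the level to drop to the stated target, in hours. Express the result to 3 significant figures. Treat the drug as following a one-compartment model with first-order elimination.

C₀ = Dose / Vd = 789.0 / 228 = 3.461 mg/L
t = ln(C₀ / C) / k = ln(3.461 / 0.597) / 0.05590
  = ln(5.797) / 0.05590 = 1.757 / 0.05590 = 31.43 h

31.4 h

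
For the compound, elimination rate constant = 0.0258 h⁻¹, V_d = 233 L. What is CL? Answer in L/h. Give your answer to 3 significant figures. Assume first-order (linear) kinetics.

CL = k × Vd = 0.0258 × 233 = 6.011 L/h

6.01 L/h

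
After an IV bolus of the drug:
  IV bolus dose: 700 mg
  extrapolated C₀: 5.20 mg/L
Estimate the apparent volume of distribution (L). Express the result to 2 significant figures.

Vd = Dose / C₀ = 700.0 / 5.20 = 134.6 L

130 L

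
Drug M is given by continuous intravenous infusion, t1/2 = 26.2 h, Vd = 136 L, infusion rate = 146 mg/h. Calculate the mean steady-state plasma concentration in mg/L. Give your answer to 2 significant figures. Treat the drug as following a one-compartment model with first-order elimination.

41 mg/L

k = ln2 / t½ = 0.693147 / 26.2 = 0.02646 h⁻¹
CL = k × Vd = 0.02646 × 136 = 3.599 L/h
At steady state Css = R₀ / CL = 146 / 3.599 = 40.57 mg/L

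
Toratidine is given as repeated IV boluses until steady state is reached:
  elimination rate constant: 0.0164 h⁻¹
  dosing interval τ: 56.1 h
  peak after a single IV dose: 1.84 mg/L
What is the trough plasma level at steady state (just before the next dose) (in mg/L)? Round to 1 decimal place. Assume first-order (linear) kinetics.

e^(−kτ) = e^(−0.01640 × 56.1) = 0.3985
Accumulation ratio R = 1 / (1 − e^(−kτ)) = 1 / (1 − 0.3985) = 1.663
Steady-state trough = C₀ × R × e^(−kτ) = 1.84 × 1.663 × 0.3985 = 1.219 mg/L

1.2 mg/L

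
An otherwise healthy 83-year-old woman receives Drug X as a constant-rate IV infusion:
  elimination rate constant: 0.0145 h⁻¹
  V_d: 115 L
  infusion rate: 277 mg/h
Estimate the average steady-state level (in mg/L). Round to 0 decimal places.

CL = k × Vd = 0.01450 × 115 = 1.668 L/h
At steady state Css = R₀ / CL = 277 / 1.668 = 166.1 mg/L

166 mg/L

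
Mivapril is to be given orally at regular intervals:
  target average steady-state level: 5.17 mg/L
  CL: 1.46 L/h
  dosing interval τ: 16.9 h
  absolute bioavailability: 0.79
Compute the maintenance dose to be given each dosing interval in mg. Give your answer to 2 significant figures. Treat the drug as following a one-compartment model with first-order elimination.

At steady state, F × (Dose/τ) = Css × CL.
Dose = Css × CL × τ / F = 5.17 × 1.460 × 16.9 / 0.79 = 161.5 mg

160 mg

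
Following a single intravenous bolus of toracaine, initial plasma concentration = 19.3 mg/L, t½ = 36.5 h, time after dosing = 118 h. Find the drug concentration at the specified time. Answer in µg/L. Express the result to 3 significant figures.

2050 µg/L

k = ln2 / t½ = 0.693147 / 36.5 = 0.01899 h⁻¹
C = C₀ · e^(−k·t) = 19.30 × e^(−0.01899 × 118)
  = 19.30 × 0.1064 = 2.054 mg/L
Convert: 2.054 mg/L × 1000 = 2054 µg/L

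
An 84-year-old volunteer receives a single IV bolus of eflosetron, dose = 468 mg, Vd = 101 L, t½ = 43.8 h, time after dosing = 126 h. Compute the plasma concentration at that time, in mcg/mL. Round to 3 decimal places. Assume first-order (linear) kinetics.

C₀ = Dose / Vd = 468.0 / 101 = 4.634 mg/L
k = ln2 / t½ = 0.693147 / 43.8 = 0.01583 h⁻¹
C = C₀ · e^(−k·t) = 4.634 × e^(−0.01583 × 126)
  = 4.634 × 0.1361 = 0.6307 mg/L
(0.6307 mg/L = 0.6307 mcg/mL)

0.631 mcg/mL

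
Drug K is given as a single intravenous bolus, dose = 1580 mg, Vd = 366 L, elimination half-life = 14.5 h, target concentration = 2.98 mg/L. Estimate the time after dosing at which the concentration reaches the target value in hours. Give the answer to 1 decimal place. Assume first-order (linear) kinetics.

7.8 h

C₀ = Dose / Vd = 1580 / 366 = 4.317 mg/L
k = ln2 / t½ = 0.693147 / 14.5 = 0.04780 h⁻¹
t = ln(C₀ / C) / k = ln(4.317 / 2.98) / 0.04780
  = ln(1.449) / 0.04780 = 0.3709 / 0.04780 = 7.759 h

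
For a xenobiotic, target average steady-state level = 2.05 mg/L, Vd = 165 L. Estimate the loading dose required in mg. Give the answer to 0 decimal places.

LD = Css × Vd = 2.05 × 165 = 338.3 mg

338 mg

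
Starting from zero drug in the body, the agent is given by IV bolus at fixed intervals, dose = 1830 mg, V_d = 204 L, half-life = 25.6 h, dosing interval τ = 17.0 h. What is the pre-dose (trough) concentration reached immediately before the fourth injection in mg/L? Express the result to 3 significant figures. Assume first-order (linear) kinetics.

11.5 mg/L

C₀ per dose = Dose / Vd = 1830 / 204 = 8.971 mg/L
k = ln2 / t½ = 0.693147 / 25.6 = 0.02708 h⁻¹
Fraction remaining after one interval: r = e^(−kτ) = e^(−0.02708 × 17.0) = 0.6311
Before dose 4, 3 doses have been given (aged 1τ, 2τ, 3τ).
C_trough = C₀ × (r + r² + … + r^3) = C₀ × r(1−r^3)/(1−r)
        = 8.971 × 0.6311 × (1 − 0.2514) / (1 − 0.6311) = 11.49 mg/L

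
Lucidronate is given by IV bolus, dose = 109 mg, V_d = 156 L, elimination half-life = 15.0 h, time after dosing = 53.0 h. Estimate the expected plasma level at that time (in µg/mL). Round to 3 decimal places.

0.060 µg/mL

C₀ = Dose / Vd = 109.0 / 156 = 0.6987 mg/L
k = ln2 / t½ = 0.693147 / 15.0 = 0.04621 h⁻¹
C = C₀ · e^(−k·t) = 0.6987 × e^(−0.04621 × 53.0)
  = 0.6987 × 0.08637 = 0.06035 mg/L
(0.06035 mg/L = 0.06035 µg/mL)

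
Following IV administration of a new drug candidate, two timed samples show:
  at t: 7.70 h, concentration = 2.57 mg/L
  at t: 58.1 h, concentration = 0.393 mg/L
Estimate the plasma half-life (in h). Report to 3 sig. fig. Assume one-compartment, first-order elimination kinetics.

18.6 h

k = ln(C₁/C₂) / (t₂ − t₁) = ln(2.57/0.393) / (58.1 − 7.70)
  = 1.878 / 50.40 = 0.03726 h⁻¹
t½ = ln2 / k = 0.693147 / 0.03726 = 18.60 h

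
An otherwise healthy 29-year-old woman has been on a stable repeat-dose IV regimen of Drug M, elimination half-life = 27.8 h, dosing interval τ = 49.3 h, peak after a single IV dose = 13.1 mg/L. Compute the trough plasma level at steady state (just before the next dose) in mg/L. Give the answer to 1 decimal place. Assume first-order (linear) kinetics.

k = ln2 / t½ = 0.693147 / 27.8 = 0.02493 h⁻¹
e^(−kτ) = e^(−0.02493 × 49.3) = 0.2926
Accumulation ratio R = 1 / (1 − e^(−kτ)) = 1 / (1 − 0.2926) = 1.414
Steady-state trough = C₀ × R × e^(−kτ) = 13.1 × 1.414 × 0.2926 = 5.420 mg/L

5.4 mg/L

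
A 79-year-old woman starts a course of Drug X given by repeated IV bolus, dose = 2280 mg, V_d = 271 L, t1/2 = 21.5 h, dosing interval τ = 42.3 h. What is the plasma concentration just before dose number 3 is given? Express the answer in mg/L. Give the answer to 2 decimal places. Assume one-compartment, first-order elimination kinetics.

2.70 mg/L

C₀ per dose = Dose / Vd = 2280 / 271 = 8.413 mg/L
k = ln2 / t½ = 0.693147 / 21.5 = 0.03224 h⁻¹
Fraction remaining after one interval: r = e^(−kτ) = e^(−0.03224 × 42.3) = 0.2557
Before dose 3, 2 doses have been given (aged 1τ, 2τ).
C_trough = C₀ × (r + r²) = 8.413 × (0.2557 + 0.06538) = 2.701 mg/L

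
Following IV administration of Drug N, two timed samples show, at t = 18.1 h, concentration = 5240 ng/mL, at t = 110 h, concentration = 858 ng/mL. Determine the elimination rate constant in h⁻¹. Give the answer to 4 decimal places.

0.0197 h⁻¹

k = ln(C₁/C₂) / (t₂ − t₁) = ln(5240/858) / (110 − 18.1)
  = 1.809 / 91.90 = 0.01968 h⁻¹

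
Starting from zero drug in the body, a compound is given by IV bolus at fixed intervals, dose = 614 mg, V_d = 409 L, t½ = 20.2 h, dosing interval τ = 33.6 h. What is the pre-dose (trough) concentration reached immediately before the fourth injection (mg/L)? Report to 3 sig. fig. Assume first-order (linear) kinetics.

0.671 mg/L

C₀ per dose = Dose / Vd = 614 / 409 = 1.501 mg/L
k = ln2 / t½ = 0.693147 / 20.2 = 0.03431 h⁻¹
Fraction remaining after one interval: r = e^(−kτ) = e^(−0.03431 × 33.6) = 0.3157
Before dose 4, 3 doses have been given (aged 1τ, 2τ, 3τ).
C_trough = C₀ × (r + r² + … + r^3) = C₀ × r(1−r^3)/(1−r)
        = 1.501 × 0.3157 × (1 − 0.03146) / (1 − 0.3157) = 0.6707 mg/L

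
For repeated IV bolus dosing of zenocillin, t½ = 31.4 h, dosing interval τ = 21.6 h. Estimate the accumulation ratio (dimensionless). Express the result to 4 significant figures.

2.637

k = ln2 / t½ = 0.693147 / 31.4 = 0.02207 h⁻¹
e^(−kτ) = e^(−0.02207 × 21.6) = 0.6208
Accumulation ratio R = 1 / (1 − e^(−kτ)) = 1 / (1 − 0.6208) = 2.637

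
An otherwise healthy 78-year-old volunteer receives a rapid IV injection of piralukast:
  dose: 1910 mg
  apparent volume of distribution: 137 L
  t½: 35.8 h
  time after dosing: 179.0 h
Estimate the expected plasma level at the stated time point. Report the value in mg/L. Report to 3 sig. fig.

C₀ = Dose / Vd = 1910 / 137 = 13.94 mg/L
k = ln2 / t½ = 0.693147 / 35.8 = 0.01936 h⁻¹
t / t½ = 179.0 / 35.8 = 5 half-lives
C = C₀ × (1/2)^5 = 13.94 × 0.03125 = 0.4356 mg/L

0.436 mg/L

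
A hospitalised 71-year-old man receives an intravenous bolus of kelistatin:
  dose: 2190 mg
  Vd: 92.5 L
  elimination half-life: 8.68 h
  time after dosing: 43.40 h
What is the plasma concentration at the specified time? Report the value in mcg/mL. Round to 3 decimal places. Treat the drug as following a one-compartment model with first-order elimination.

0.740 mcg/mL

C₀ = Dose / Vd = 2190 / 92.5 = 23.68 mg/L
k = ln2 / t½ = 0.693147 / 8.68 = 0.07986 h⁻¹
t / t½ = 43.40 / 8.68 = 5 half-lives
C = C₀ × (1/2)^5 = 23.68 × 0.03125 = 0.7400 mg/L
(0.7400 mg/L = 0.7400 mcg/mL)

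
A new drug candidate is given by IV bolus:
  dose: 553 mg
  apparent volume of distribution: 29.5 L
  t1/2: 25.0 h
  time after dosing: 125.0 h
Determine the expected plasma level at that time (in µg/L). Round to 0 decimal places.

586 µg/L

C₀ = Dose / Vd = 553.0 / 29.5 = 18.75 mg/L
k = ln2 / t½ = 0.693147 / 25.0 = 0.02773 h⁻¹
t / t½ = 125.0 / 25.0 = 5 half-lives
C = C₀ × (1/2)^5 = 18.75 × 0.03125 = 0.5859 mg/L
Convert: 0.5859 mg/L × 1000 = 585.9 µg/L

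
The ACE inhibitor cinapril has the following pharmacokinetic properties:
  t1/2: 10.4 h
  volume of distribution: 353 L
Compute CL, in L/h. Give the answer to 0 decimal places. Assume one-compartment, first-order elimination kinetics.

24 L/h

k = ln2 / t½ = 0.693147 / 10.4 = 0.06665 h⁻¹
CL = k × Vd = 0.06665 × 353 = 23.53 L/h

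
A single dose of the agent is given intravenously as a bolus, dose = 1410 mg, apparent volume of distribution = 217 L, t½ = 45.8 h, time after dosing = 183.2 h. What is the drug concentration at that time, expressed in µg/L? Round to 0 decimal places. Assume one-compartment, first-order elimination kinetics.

C₀ = Dose / Vd = 1410 / 217 = 6.498 mg/L
k = ln2 / t½ = 0.693147 / 45.8 = 0.01513 h⁻¹
t / t½ = 183.2 / 45.8 = 4 half-lives
C = C₀ × (1/2)^4 = 6.498 × 0.06250 = 0.4061 mg/L
Convert: 0.4061 mg/L × 1000 = 406.1 µg/L

406 µg/L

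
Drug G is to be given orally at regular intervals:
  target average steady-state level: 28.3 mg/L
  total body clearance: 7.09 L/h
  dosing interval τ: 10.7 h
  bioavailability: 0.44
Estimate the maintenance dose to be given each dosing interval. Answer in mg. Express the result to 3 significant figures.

4880 mg

At steady state, F × (Dose/τ) = Css × CL.
Dose = Css × CL × τ / F = 28.3 × 7.090 × 10.7 / 0.44 = 4879 mg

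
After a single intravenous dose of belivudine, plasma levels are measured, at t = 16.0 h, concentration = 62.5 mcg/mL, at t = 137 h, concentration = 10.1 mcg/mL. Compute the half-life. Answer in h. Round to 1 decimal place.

k = ln(C₁/C₂) / (t₂ − t₁) = ln(62.5/10.1) / (137 − 16.0)
  = 1.823 / 121.0 = 0.01507 h⁻¹
t½ = ln2 / k = 0.693147 / 0.01507 = 46.00 h

46.0 h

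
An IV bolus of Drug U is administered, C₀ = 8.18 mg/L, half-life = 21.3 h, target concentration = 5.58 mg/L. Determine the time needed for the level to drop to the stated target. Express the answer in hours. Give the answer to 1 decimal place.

k = ln2 / t½ = 0.693147 / 21.3 = 0.03254 h⁻¹
t = ln(C₀ / C) / k = ln(8.180 / 5.58) / 0.03254
  = ln(1.466) / 0.03254 = 0.3825 / 0.03254 = 11.75 h

11.8 h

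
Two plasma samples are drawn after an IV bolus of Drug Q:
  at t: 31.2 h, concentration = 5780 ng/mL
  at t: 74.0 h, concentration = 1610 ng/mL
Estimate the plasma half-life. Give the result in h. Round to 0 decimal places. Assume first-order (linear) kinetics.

23 h

k = ln(C₁/C₂) / (t₂ − t₁) = ln(5780/1610) / (74.0 − 31.2)
  = 1.278 / 42.80 = 0.02986 h⁻¹
t½ = ln2 / k = 0.693147 / 0.02986 = 23.21 h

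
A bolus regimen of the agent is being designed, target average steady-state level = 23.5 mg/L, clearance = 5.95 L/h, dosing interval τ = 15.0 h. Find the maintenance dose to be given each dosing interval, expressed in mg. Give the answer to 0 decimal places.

2097 mg

At steady state, Dose/τ = Css × CL.
Dose = Css × CL × τ = 23.5 × 5.950 × 15.0 = 2097 mg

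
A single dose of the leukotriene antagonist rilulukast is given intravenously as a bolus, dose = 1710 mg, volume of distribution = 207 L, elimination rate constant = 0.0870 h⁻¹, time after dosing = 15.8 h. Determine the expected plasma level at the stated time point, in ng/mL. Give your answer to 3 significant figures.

2090 ng/mL

C₀ = Dose / Vd = 1710 / 207 = 8.261 mg/L
C = C₀ · e^(−k·t) = 8.261 × e^(−0.08700 × 15.8)
  = 8.261 × 0.2529 = 2.089 mg/L
Convert: 2.089 mg/L × 1000 = 2089 ng/mL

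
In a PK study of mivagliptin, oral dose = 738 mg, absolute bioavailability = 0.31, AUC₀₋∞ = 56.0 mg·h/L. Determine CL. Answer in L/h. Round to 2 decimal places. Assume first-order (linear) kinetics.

4.09 L/h

CL = F·Dose / AUC = 0.31 × 738 / 56.0 = 4.085 L/h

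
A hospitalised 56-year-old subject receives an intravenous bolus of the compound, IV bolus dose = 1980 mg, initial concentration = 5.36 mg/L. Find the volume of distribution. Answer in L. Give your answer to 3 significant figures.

Vd = Dose / C₀ = 1980 / 5.36 = 369.4 L

369 L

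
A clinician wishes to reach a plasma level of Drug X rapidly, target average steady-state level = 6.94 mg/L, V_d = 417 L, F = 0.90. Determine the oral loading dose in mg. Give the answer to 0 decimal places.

3216 mg

LD = Css × Vd / F = 6.94 × 417 / 0.90 = 3216 mg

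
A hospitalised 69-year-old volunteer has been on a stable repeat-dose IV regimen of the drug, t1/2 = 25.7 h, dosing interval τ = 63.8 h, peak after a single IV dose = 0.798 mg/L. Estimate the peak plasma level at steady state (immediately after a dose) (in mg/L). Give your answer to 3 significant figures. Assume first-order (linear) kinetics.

k = ln2 / t½ = 0.693147 / 25.7 = 0.02697 h⁻¹
e^(−kτ) = e^(−0.02697 × 63.8) = 0.1789
Accumulation ratio R = 1 / (1 − e^(−kτ)) = 1 / (1 − 0.1789) = 1.218
Steady-state peak = C₀ × R = 0.798 × 1.218 = 0.9720 mg/L

0.972 mg/L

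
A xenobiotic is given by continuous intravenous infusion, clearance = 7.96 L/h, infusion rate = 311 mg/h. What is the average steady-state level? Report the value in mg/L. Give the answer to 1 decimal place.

At steady state Css = R₀ / CL = 311 / 7.960 = 39.07 mg/L

39.1 mg/L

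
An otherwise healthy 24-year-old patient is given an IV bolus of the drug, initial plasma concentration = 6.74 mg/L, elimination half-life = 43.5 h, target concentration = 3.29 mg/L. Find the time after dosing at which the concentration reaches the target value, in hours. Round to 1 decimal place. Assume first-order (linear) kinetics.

k = ln2 / t½ = 0.693147 / 43.5 = 0.01593 h⁻¹
t = ln(C₀ / C) / k = ln(6.740 / 3.29) / 0.01593
  = ln(2.049) / 0.01593 = 0.7174 / 0.01593 = 45.03 h

45.0 h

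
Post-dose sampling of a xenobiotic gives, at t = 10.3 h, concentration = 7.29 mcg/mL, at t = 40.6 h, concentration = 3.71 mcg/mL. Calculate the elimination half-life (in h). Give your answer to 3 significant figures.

31.1 h

k = ln(C₁/C₂) / (t₂ − t₁) = ln(7.29/3.71) / (40.6 − 10.3)
  = 0.6755 / 30.30 = 0.02229 h⁻¹
t½ = ln2 / k = 0.693147 / 0.02229 = 31.10 h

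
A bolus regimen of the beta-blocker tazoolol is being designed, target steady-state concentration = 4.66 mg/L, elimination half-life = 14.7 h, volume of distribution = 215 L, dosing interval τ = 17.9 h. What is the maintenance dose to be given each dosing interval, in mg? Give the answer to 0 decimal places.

846 mg

k = ln2 / t½ = 0.693147 / 14.7 = 0.04715 h⁻¹
CL = k × Vd = 0.04715 × 215 = 10.14 L/h
At steady state, Dose/τ = Css × CL.
Dose = Css × CL × τ = 4.66 × 10.14 × 17.9 = 845.8 mg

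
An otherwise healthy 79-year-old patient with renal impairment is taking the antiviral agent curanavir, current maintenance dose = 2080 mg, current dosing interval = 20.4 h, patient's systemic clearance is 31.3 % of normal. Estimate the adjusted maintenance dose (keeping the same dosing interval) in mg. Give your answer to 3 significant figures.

651 mg

To keep the same average steady-state level, dosing rate must scale with clearance.
CL ratio = 31.3 / 100 = 0.3130
New dose (same interval) = 2080 × 0.3130 = 651.0 mg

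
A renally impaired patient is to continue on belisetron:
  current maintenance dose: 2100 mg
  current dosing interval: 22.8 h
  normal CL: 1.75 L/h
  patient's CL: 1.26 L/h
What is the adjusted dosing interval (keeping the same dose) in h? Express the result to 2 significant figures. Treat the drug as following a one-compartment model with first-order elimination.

To keep the same average steady-state level, dosing rate must scale with clearance.
CL ratio = 1.26 / 1.75 = 0.7200
New interval (same dose) = 22.8 / 0.7200 = 31.67 h

32 h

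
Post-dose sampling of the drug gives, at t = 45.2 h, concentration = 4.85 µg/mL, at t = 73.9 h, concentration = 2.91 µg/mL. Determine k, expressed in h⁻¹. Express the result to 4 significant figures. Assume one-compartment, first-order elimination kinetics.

0.01780 h⁻¹

k = ln(C₁/C₂) / (t₂ − t₁) = ln(4.85/2.91) / (73.9 − 45.2)
  = 0.5108 / 28.70 = 0.01780 h⁻¹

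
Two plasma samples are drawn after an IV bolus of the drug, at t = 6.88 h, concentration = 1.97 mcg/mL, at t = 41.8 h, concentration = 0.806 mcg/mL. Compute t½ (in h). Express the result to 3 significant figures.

27.1 h

k = ln(C₁/C₂) / (t₂ − t₁) = ln(1.97/0.806) / (41.8 − 6.88)
  = 0.8937 / 34.92 = 0.02559 h⁻¹
t½ = ln2 / k = 0.693147 / 0.02559 = 27.09 h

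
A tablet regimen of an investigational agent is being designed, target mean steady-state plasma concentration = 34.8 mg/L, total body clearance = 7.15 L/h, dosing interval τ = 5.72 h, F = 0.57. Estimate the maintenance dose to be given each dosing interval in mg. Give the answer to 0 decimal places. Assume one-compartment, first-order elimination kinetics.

At steady state, F × (Dose/τ) = Css × CL.
Dose = Css × CL × τ / F = 34.8 × 7.150 × 5.72 / 0.57 = 2497 mg

2497 mg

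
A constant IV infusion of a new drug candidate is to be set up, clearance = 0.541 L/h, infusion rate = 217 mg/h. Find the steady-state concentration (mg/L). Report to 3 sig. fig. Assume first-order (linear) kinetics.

At steady state Css = R₀ / CL = 217 / 0.5410 = 401.1 mg/L

401 mg/L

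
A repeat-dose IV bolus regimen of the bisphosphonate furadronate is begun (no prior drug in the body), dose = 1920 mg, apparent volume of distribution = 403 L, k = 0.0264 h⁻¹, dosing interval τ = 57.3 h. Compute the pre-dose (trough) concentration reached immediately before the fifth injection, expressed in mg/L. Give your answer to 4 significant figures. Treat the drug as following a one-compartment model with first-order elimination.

C₀ per dose = Dose / Vd = 1920 / 403 = 4.764 mg/L
Fraction remaining after one interval: r = e^(−kτ) = e^(−0.02640 × 57.3) = 0.2203
Before dose 5, 4 doses have been given (aged 1τ, 2τ, 3τ, 4τ).
C_trough = C₀ × (r + r² + … + r^4) = C₀ × r(1−r^4)/(1−r)
        = 4.764 × 0.2203 × (1 − 0.002355) / (1 − 0.2203) = 1.343 mg/L

1.343 mg/L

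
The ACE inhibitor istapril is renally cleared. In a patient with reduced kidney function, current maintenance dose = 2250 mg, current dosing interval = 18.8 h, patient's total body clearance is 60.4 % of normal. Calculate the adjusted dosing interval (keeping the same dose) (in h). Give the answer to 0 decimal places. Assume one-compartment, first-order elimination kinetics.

To keep the same average steady-state level, dosing rate must scale with clearance.
CL ratio = 60.4 / 100 = 0.6040
New interval (same dose) = 18.8 / 0.6040 = 31.13 h

31 h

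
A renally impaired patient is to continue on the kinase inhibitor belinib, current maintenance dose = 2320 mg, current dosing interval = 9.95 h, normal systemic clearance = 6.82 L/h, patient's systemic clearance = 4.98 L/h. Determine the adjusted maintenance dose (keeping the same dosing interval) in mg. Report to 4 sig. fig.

To keep the same average steady-state level, dosing rate must scale with clearance.
CL ratio = 4.98 / 6.82 = 0.7302
New dose (same interval) = 2320 × 0.7302 = 1694 mg

1694 mg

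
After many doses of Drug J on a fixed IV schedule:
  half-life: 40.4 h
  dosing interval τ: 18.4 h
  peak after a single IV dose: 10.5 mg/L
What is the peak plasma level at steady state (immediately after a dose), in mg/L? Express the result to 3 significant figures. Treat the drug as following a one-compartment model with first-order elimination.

k = ln2 / t½ = 0.693147 / 40.4 = 0.01716 h⁻¹
e^(−kτ) = e^(−0.01716 × 18.4) = 0.7292
Accumulation ratio R = 1 / (1 − e^(−kτ)) = 1 / (1 − 0.7292) = 3.693
Steady-state peak = C₀ × R = 10.5 × 3.693 = 38.78 mg/L

38.8 mg/L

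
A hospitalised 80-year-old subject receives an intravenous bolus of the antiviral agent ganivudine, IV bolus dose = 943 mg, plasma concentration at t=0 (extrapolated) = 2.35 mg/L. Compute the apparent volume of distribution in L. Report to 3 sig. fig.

401 L

Vd = Dose / C₀ = 943.0 / 2.35 = 401.3 L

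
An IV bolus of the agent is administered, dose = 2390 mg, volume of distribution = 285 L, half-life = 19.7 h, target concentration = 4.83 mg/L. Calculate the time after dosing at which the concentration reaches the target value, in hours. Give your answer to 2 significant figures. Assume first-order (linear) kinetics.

16 h

C₀ = Dose / Vd = 2390 / 285 = 8.386 mg/L
k = ln2 / t½ = 0.693147 / 19.7 = 0.03519 h⁻¹
t = ln(C₀ / C) / k = ln(8.386 / 4.83) / 0.03519
  = ln(1.736) / 0.03519 = 0.5516 / 0.03519 = 15.67 h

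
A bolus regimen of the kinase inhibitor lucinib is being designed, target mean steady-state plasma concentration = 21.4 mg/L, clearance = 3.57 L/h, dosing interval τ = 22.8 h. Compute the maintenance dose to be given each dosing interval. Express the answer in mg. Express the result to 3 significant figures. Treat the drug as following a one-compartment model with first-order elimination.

1740 mg

At steady state, Dose/τ = Css × CL.
Dose = Css × CL × τ = 21.4 × 3.570 × 22.8 = 1742 mg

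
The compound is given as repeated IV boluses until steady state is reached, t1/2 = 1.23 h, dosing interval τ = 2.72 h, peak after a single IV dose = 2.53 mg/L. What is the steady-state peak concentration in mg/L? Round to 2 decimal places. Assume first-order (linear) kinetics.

3.23 mg/L

k = ln2 / t½ = 0.693147 / 1.23 = 0.5635 h⁻¹
e^(−kτ) = e^(−0.5635 × 2.72) = 0.2159
Accumulation ratio R = 1 / (1 − e^(−kτ)) = 1 / (1 − 0.2159) = 1.275
Steady-state peak = C₀ × R = 2.53 × 1.275 = 3.226 mg/L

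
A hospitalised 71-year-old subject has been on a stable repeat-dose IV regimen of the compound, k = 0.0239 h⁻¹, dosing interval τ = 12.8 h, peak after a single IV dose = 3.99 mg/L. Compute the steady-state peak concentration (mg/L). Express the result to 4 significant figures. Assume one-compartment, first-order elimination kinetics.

15.14 mg/L

e^(−kτ) = e^(−0.02390 × 12.8) = 0.7364
Accumulation ratio R = 1 / (1 − e^(−kτ)) = 1 / (1 − 0.7364) = 3.794
Steady-state peak = C₀ × R = 3.99 × 3.794 = 15.14 mg/L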